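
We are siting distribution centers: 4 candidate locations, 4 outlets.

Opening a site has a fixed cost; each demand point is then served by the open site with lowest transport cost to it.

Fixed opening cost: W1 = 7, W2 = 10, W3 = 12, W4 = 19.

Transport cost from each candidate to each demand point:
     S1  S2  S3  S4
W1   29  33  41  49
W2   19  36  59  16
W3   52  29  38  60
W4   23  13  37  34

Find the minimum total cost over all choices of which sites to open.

Open {W2, W4}: assign each demand point to its cheapest open site.
  S1→W2 19, S2→W4 13, S3→W4 37, S4→W2 16
  transport cost 85, fixed 29 → total 114.
Compare {W1, W2, W4}: transport cost 85 + fixed 36 = 121.
Compare {W2, W3}: transport cost 102 + fixed 22 = 124.
Compare {W4}: transport cost 107 + fixed 19 = 126.
All other subsets cost ≥ 121. Minimum total cost: 114.

114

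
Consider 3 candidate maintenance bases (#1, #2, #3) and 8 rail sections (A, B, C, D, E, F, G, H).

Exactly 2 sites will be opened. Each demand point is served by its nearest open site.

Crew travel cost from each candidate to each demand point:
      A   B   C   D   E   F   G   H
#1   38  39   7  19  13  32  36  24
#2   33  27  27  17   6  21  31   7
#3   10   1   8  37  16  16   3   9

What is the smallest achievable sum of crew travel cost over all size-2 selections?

Open {#2, #3}.
  A→#3 10, B→#3 1, C→#3 8, D→#2 17, E→#2 6, F→#3 16, G→#3 3, H→#2 7  ⇒ total 68.
Compare {#1, #3}: total 78.
Compare {#1, #2}: total 149.

68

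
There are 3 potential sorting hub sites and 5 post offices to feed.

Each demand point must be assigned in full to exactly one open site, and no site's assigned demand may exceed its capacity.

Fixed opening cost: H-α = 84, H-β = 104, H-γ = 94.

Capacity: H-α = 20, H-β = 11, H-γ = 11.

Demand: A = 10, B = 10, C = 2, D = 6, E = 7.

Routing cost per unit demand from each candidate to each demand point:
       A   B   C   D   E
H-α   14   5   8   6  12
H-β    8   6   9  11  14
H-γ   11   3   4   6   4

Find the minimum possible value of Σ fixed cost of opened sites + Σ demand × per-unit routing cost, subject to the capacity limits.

484

Open {H-α, H-β, H-γ}; cheapest assignment that respects the capacities:
  H-α (cap 20, load 16): B, D — cost 10×5 + 6×6 = 86
  H-β (cap 11, load 10): A — cost 10×8 = 80
  H-γ (cap 11, load 9): C, E — cost 2×4 + 7×4 = 36
  Shipping 202, fixed 282 → total 484.
  Any other capacity-feasible assignment to {H-α, H-β, H-γ} ships for at least 202.
Total demand is 35 and no other set of sites has combined capacity ≥ 35, so {H-α, H-β, H-γ} is the only feasible choice of open sites. Minimum: 484.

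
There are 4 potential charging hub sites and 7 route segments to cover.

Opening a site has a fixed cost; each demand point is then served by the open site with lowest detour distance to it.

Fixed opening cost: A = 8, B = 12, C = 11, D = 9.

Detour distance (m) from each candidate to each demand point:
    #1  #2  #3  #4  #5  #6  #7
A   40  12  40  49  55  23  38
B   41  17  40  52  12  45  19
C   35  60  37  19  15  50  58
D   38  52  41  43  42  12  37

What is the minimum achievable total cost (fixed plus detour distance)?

Open {B, C, D}: assign each demand point to its cheapest open site.
  #1→C 35, #2→B 17, #3→C 37, #4→C 19, #5→B 12, #6→D 12, #7→B 19
  detour distance 151, fixed 32 → total 183.
Compare {A, B, C, D}: detour distance 146 + fixed 40 = 186.
Compare {A, B, C}: detour distance 157 + fixed 31 = 188.
Compare {A, C, D}: detour distance 167 + fixed 28 = 195.
All other subsets cost ≥ 186. Minimum total cost: 183.

183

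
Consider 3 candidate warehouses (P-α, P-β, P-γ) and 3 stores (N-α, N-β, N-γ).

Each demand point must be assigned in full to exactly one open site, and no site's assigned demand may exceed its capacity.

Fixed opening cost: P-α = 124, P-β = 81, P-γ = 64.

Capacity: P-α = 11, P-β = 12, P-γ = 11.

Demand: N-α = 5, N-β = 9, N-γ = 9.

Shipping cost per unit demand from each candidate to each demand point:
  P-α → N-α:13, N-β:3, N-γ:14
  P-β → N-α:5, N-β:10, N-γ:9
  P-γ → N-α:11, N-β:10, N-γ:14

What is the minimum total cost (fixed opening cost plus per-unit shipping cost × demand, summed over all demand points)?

432

Open {P-α, P-β, P-γ}; cheapest assignment that respects the capacities:
  P-α (cap 11, load 9): N-β — cost 9×3 = 27
  P-β (cap 12, load 9): N-γ — cost 9×9 = 81
  P-γ (cap 11, load 5): N-α — cost 5×11 = 55
  Shipping 163, fixed 269 → total 432.
  Any other capacity-feasible assignment to {P-α, P-β, P-γ} ships for at least 163.
Total demand is 23; every other set of sites either has combined capacity below 23 or cannot fit the demands without splitting one across sites, so {P-α, P-β, P-γ} is the only feasible choice of open sites. Minimum: 432.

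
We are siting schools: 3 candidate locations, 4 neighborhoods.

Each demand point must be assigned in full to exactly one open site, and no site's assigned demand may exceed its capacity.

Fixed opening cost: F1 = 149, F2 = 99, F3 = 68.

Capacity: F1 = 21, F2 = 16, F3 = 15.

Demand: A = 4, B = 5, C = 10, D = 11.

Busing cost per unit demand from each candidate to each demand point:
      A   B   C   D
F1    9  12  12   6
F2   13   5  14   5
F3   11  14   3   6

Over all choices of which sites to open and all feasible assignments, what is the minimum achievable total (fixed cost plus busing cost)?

321

Open {F2, F3}; cheapest assignment that respects the capacities:
  F2 (cap 16, load 16): B, D — cost 5×5 + 11×5 = 80
  F3 (cap 15, load 14): A, C — cost 4×11 + 10×3 = 74
  Shipping 154, fixed 167 → total 321.
  Any other capacity-feasible assignment to {F2, F3} ships for at least 154.
Compare {F1, F3}: its best feasible assignment gives total 409.
Compare {F1, F2, F3}: its best feasible assignment gives total 462.
Every other set of open sites that can feasibly serve all demand totals ≥ 409 even under its best assignment. Minimum: 321.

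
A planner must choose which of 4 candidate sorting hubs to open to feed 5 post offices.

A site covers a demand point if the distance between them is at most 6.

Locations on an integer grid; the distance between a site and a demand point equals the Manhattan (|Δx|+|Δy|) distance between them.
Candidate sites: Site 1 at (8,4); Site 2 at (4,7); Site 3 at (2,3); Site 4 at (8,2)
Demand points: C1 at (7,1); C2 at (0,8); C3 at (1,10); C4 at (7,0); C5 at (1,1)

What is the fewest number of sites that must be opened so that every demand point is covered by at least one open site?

Coverage sets (demand points within 6 of each site):
  Site 1: {C1, C4}
  Site 2: {C2, C3}
  Site 3: {C5}
  Site 4: {C1, C4}
No 2 sites suffice: every size-2 union leaves at least one demand point uncovered.
But {Site 1, Site 2, Site 3} covers everything, so the minimum is 3.

3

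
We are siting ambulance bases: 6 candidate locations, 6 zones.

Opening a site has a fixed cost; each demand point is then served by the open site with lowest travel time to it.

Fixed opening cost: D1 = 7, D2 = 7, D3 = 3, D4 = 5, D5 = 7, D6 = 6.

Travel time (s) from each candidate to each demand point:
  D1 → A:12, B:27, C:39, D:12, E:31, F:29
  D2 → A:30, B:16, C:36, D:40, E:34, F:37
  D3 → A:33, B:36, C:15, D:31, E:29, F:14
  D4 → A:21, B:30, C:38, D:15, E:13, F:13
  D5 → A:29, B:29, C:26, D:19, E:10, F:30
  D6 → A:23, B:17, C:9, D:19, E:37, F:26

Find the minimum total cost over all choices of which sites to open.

94

Open {D1, D4, D6}: assign each demand point to its cheapest open site.
  A→D1 12, B→D6 17, C→D6 9, D→D1 12, E→D4 13, F→D4 13
  travel time 76, fixed 18 → total 94.
Compare {D1, D3, D4, D6}: travel time 76 + fixed 21 = 97.
Compare {D1, D3, D5, D6}: travel time 74 + fixed 23 = 97.
Compare {D1, D4, D5, D6}: travel time 73 + fixed 25 = 98.
All other subsets cost ≥ 97. Minimum total cost: 94.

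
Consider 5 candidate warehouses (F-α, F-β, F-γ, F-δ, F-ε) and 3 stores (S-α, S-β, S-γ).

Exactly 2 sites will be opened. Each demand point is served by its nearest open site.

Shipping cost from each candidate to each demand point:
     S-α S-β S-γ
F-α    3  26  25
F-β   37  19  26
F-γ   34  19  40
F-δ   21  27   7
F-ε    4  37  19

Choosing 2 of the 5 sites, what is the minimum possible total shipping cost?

Open {F-α, F-δ}.
  S-α→F-α 3, S-β→F-α 26, S-γ→F-δ 7  ⇒ total 36.
Compare {F-δ, F-ε}: total 38.
Compare {F-β, F-ε}: total 42.
No size-2 selection does better; minimum is 36.

36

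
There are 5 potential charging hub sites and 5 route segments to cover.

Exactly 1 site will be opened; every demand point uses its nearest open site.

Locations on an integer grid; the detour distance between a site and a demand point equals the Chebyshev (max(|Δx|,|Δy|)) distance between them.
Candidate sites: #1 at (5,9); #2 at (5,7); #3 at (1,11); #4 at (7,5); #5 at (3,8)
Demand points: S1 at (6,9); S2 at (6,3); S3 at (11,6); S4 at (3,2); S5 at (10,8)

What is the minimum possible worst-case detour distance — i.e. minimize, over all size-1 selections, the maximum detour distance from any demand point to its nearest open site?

Open {#4}.
  Farthest demand point is S1 at detour distance 4 (to #4); all others are ≤ 4.
With {#2} the worst case is 6.
With {#1} the worst case is 7.
No size-1 selection achieves below 4.

4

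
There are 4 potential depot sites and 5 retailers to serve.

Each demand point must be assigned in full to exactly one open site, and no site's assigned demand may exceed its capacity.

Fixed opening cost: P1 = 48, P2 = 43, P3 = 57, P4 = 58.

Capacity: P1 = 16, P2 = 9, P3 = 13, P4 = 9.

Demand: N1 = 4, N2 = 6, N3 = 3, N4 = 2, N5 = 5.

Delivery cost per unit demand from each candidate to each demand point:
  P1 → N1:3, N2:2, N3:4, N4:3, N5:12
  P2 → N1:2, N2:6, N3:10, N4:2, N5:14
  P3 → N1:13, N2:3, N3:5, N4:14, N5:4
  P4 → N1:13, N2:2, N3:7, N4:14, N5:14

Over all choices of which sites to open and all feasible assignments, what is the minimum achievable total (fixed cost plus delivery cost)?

167

Open {P1, P3}; cheapest assignment that respects the capacities:
  P1 (cap 16, load 15): N1, N2, N3, N4 — cost 4×3 + 6×2 + 3×4 + 2×3 = 42
  P3 (cap 13, load 5): N5 — cost 5×4 = 20
  Shipping 62, fixed 105 → total 167.
  Any other capacity-feasible assignment to {P1, P3} ships for at least 62.
Compare {P2, P3}: its best feasible assignment gives total 180.
Compare {P1, P2}: its best feasible assignment gives total 187.
Every other set of open sites that can feasibly serve all demand totals ≥ 180 even under its best assignment. Minimum: 167.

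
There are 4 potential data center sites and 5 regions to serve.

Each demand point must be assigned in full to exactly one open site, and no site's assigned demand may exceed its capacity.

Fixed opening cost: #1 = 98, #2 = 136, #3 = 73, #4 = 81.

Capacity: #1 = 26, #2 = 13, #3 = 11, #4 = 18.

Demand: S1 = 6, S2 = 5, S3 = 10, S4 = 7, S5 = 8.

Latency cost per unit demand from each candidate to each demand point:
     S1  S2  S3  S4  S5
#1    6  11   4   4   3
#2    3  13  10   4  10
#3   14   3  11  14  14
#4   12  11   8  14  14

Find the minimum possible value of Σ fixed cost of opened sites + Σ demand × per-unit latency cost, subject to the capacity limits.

362

Open {#1, #3}; cheapest assignment that respects the capacities:
  #1 (cap 26, load 25): S3, S4, S5 — cost 10×4 + 7×4 + 8×3 = 92
  #3 (cap 11, load 11): S1, S2 — cost 6×14 + 5×3 = 99
  Shipping 191, fixed 171 → total 362.
  Any other capacity-feasible assignment to {#1, #3} ships for at least 191.
Compare {#1, #4}: its best feasible assignment gives total 398.
Compare {#1, #2}: its best feasible assignment gives total 399.
Every other set of open sites that can feasibly serve all demand totals ≥ 398 even under its best assignment. Minimum: 362.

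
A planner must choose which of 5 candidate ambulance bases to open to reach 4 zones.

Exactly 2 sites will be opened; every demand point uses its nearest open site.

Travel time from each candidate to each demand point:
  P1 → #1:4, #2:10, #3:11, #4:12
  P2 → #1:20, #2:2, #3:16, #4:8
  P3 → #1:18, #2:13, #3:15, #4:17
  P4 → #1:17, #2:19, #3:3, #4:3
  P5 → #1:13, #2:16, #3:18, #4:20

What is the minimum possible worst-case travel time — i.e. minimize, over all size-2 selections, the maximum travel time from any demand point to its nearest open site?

10

Open {P1, P4}.
  Farthest demand point is #2 at travel time 10 (to P1); all others are ≤ 10.
With {P1, P2} the worst case is 11.
With {P1, P3} the worst case is 12.
No size-2 selection achieves below 10.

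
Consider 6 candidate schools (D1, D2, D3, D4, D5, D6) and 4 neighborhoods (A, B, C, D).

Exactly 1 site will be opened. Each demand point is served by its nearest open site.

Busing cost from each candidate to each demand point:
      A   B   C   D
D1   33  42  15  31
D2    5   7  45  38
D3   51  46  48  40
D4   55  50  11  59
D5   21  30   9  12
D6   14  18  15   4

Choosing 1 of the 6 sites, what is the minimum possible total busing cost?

Open {D6}.
  A→D6 14, B→D6 18, C→D6 15, D→D6 4  ⇒ total 51.
Compare {D5}: total 72.
Compare {D2}: total 95.
No size-1 selection does better; minimum is 51.

51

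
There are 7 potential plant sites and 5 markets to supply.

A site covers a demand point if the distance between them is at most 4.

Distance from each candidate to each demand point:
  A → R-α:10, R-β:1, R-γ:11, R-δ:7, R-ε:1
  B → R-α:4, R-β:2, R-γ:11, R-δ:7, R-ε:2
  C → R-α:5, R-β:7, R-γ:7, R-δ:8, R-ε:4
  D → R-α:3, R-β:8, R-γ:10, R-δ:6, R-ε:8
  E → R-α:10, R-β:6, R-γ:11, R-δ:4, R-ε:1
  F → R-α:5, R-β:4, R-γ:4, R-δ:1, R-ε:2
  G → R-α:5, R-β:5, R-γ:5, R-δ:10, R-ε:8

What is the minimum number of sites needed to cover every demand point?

Coverage sets (demand points within 4 of each site):
  A: {R-β, R-ε}
  B: {R-α, R-β, R-ε}
  C: {R-ε}
  D: {R-α}
  E: {R-δ, R-ε}
  F: {R-β, R-γ, R-δ, R-ε}
  G: {}
No single site covers all 5 demand points.
But {B, F} covers everything, so the minimum is 2.

2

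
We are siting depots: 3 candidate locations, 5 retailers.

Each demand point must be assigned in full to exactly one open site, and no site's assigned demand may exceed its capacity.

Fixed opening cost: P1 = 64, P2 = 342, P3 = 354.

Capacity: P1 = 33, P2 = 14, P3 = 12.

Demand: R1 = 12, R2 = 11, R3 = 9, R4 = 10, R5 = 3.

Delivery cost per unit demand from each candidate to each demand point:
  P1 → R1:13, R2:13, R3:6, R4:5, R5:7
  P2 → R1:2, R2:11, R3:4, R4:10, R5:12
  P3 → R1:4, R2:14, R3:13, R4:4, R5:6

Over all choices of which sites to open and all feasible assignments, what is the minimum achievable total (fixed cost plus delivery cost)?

698

Open {P1, P2}; cheapest assignment that respects the capacities:
  P1 (cap 33, load 33): R2, R3, R4, R5 — cost 11×13 + 9×6 + 10×5 + 3×7 = 268
  P2 (cap 14, load 12): R1 — cost 12×2 = 24
  Shipping 292, fixed 406 → total 698.
  Any other capacity-feasible assignment to {P1, P2} ships for at least 292.
Compare {P1, P3}: its best feasible assignment gives total 734.
Compare {P1, P2, P3}: its best feasible assignment gives total 1042.
Every other set of open sites that can feasibly serve all demand totals ≥ 734 even under its best assignment. Minimum: 698.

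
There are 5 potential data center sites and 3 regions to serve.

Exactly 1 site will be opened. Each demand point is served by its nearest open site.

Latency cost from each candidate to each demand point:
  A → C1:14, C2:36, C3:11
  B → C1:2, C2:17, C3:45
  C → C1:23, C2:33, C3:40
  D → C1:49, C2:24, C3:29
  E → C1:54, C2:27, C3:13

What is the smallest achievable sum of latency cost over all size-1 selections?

61

Open {A}.
  C1→A 14, C2→A 36, C3→A 11  ⇒ total 61.
Compare {B}: total 64.
Compare {E}: total 94.
No size-1 selection does better; minimum is 61.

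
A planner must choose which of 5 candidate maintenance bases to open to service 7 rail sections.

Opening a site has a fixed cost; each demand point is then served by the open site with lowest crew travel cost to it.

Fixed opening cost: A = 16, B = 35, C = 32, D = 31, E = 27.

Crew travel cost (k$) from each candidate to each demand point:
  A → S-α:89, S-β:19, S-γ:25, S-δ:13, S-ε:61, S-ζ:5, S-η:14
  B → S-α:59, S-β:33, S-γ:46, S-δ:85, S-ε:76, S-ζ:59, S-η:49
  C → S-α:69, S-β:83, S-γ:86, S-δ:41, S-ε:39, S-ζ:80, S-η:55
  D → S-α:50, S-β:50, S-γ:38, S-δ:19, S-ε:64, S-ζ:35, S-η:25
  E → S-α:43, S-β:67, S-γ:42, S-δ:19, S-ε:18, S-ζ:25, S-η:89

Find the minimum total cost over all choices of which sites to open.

180

Open {A, E}: assign each demand point to its cheapest open site.
  S-α→E 43, S-β→A 19, S-γ→A 25, S-δ→A 13, S-ε→E 18, S-ζ→A 5, S-η→A 14
  crew travel cost 137, fixed 43 → total 180.
Compare {A, D, E}: crew travel cost 137 + fixed 74 = 211.
Compare {A, C, E}: crew travel cost 137 + fixed 75 = 212.
Compare {A, B, E}: crew travel cost 137 + fixed 78 = 215.
All other subsets cost ≥ 211. Minimum total cost: 180.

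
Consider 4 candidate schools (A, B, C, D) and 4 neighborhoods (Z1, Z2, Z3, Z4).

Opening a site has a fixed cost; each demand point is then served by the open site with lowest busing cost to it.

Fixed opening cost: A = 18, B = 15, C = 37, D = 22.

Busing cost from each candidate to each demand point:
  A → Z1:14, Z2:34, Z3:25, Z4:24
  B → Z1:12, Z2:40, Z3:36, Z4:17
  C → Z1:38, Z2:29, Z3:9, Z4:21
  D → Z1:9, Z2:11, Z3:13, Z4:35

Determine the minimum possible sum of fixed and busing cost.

87

Open {B, D}: assign each demand point to its cheapest open site.
  Z1→D 9, Z2→D 11, Z3→D 13, Z4→B 17
  busing cost 50, fixed 37 → total 87.
Compare {D}: busing cost 68 + fixed 22 = 90.
Compare {A, D}: busing cost 57 + fixed 40 = 97.
Compare {A, B, D}: busing cost 50 + fixed 55 = 105.
All other subsets cost ≥ 90. Minimum total cost: 87.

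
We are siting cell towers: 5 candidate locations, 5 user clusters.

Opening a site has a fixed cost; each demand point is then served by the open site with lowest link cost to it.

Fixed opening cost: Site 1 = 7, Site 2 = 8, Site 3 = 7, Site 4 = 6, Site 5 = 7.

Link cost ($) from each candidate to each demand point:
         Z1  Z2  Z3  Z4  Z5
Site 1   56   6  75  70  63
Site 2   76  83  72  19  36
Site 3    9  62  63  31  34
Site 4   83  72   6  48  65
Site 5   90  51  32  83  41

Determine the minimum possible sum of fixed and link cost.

Open {Site 1, Site 2, Site 3, Site 4}: assign each demand point to its cheapest open site.
  Z1→Site 3 9, Z2→Site 1 6, Z3→Site 4 6, Z4→Site 2 19, Z5→Site 3 34
  link cost 74, fixed 28 → total 102.
Compare {Site 1, Site 3, Site 4}: link cost 86 + fixed 20 = 106.
Compare {Site 1, Site 2, Site 3, Site 4, Site 5}: link cost 74 + fixed 35 = 109.
Compare {Site 1, Site 3, Site 4, Site 5}: link cost 86 + fixed 27 = 113.
All other subsets cost ≥ 106. Minimum total cost: 102.

102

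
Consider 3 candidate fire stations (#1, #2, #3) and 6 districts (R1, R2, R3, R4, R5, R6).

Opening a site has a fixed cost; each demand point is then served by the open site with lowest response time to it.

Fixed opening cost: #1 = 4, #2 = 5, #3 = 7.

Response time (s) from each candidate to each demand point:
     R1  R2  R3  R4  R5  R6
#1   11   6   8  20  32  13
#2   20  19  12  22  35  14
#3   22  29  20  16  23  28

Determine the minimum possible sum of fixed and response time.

88

Open {#1, #3}: assign each demand point to its cheapest open site.
  R1→#1 11, R2→#1 6, R3→#1 8, R4→#3 16, R5→#3 23, R6→#1 13
  response time 77, fixed 11 → total 88.
Compare {#1, #2, #3}: response time 77 + fixed 16 = 93.
Compare {#1}: response time 90 + fixed 4 = 94.
Compare {#1, #2}: response time 90 + fixed 9 = 99.
All other subsets cost ≥ 93. Minimum total cost: 88.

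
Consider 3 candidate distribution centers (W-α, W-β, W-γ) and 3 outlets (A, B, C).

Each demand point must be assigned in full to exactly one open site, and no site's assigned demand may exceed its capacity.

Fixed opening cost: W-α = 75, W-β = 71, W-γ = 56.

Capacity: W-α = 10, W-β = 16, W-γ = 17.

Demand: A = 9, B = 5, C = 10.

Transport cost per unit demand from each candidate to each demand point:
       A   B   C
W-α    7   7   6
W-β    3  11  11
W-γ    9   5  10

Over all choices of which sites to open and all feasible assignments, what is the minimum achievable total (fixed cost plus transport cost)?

279

Open {W-β, W-γ}; cheapest assignment that respects the capacities:
  W-β (cap 16, load 9): A — cost 9×3 = 27
  W-γ (cap 17, load 15): B, C — cost 5×5 + 10×10 = 125
  Shipping 152, fixed 127 → total 279.
  Any other capacity-feasible assignment to {W-β, W-γ} ships for at least 152.
Compare {W-α, W-β}: its best feasible assignment gives total 288.
Compare {W-α, W-γ}: its best feasible assignment gives total 297.
Every other set of open sites that can feasibly serve all demand totals ≥ 288 even under its best assignment. Minimum: 279.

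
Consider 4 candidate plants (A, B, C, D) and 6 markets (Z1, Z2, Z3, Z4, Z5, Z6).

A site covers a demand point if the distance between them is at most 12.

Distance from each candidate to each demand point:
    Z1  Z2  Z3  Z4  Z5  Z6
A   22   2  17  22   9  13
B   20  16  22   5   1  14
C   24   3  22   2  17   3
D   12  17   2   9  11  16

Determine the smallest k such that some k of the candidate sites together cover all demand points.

Coverage sets (demand points within 12 of each site):
  A: {Z2, Z5}
  B: {Z4, Z5}
  C: {Z2, Z4, Z6}
  D: {Z1, Z3, Z4, Z5}
No single site covers all 6 demand points.
But {C, D} covers everything, so the minimum is 2.

2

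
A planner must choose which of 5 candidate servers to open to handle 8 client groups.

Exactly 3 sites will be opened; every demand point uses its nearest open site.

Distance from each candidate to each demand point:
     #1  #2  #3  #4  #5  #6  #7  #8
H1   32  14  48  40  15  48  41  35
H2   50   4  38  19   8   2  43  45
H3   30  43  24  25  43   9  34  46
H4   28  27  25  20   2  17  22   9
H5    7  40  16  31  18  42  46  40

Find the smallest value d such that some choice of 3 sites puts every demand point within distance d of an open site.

22

Open {H1, H4, H5}.
  Farthest demand point is #7 at distance 22 (to H4); all others are ≤ 22.
With {H2, H4, H5} the worst case is 22.
With {H3, H4, H5} the worst case is 27.
No size-3 selection achieves below 22.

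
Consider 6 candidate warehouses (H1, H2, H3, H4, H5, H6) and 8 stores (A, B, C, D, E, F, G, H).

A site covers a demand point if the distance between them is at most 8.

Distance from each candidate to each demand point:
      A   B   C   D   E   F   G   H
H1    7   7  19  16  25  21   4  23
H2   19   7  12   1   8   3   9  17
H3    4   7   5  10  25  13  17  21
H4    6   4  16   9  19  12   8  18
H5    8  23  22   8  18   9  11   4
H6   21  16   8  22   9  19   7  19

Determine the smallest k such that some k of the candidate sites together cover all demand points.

3

Coverage sets (demand points within 8 of each site):
  H1: {A, B, G}
  H2: {B, D, E, F}
  H3: {A, B, C}
  H4: {A, B, G}
  H5: {A, D, H}
  H6: {C, G}
No 2 sites suffice: every size-2 union leaves at least one demand point uncovered.
But {H2, H5, H6} covers everything, so the minimum is 3.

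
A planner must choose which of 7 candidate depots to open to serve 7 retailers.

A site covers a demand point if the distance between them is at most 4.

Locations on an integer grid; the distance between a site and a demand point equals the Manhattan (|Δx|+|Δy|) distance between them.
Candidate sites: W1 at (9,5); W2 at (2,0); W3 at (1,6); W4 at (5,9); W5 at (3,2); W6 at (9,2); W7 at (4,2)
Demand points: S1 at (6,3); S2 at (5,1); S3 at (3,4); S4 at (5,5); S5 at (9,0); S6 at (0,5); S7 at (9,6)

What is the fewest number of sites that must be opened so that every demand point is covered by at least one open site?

3

Coverage sets (demand points within 4 of each site):
  W1: {S4, S7}
  W2: {S2}
  W3: {S3, S6}
  W4: {S4}
  W5: {S1, S2, S3}
  W6: {S1, S5, S7}
  W7: {S1, S2, S3, S4}
No 2 sites suffice: every size-2 union leaves at least one demand point uncovered.
But {W3, W6, W7} covers everything, so the minimum is 3.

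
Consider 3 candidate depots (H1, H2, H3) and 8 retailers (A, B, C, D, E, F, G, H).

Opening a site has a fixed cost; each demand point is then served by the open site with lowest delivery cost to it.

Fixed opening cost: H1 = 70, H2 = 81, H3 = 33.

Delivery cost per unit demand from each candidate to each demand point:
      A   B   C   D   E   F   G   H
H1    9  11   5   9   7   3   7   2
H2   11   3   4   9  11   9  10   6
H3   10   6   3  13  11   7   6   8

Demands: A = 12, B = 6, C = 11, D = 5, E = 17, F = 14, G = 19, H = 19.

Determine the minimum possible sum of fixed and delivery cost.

638

Open {H1, H3}: assign each demand point to its cheapest open site.
  A→H1 12×9=108, B→H3 6×6=36, C→H3 11×3=33, D→H1 5×9=45, E→H1 17×7=119, F→H1 14×3=42, G→H3 19×6=114, H→H1 19×2=38
  delivery cost 535, fixed 103 → total 638.
Compare {H1}: delivery cost 606 + fixed 70 = 676.
Compare {H1, H2}: delivery cost 547 + fixed 151 = 698.
Compare {H1, H2, H3}: delivery cost 517 + fixed 184 = 701.
All other subsets cost ≥ 676. Minimum total cost: 638.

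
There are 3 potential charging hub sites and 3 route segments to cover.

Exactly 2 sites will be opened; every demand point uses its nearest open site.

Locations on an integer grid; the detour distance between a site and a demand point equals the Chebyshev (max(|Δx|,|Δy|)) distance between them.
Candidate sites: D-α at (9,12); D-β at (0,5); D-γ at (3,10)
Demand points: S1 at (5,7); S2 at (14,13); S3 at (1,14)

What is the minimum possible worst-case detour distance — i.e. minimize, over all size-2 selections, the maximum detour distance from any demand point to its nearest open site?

Open {D-α, D-γ}.
  Farthest demand point is S2 at detour distance 5 (to D-α); all others are ≤ 5.
With {D-α, D-β} the worst case is 8.
With {D-β, D-γ} the worst case is 11.
No size-2 selection achieves below 5.

5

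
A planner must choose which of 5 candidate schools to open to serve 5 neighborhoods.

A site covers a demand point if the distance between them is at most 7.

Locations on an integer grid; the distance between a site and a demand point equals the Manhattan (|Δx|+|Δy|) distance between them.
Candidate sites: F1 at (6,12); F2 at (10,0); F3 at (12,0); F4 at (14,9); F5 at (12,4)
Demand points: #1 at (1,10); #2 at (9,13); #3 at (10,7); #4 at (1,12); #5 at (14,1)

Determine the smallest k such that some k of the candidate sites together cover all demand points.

Coverage sets (demand points within 7 of each site):
  F1: {#1, #2, #4}
  F2: {#3, #5}
  F3: {#5}
  F4: {#3}
  F5: {#3, #5}
No single site covers all 5 demand points.
But {F1, F2} covers everything, so the minimum is 2.

2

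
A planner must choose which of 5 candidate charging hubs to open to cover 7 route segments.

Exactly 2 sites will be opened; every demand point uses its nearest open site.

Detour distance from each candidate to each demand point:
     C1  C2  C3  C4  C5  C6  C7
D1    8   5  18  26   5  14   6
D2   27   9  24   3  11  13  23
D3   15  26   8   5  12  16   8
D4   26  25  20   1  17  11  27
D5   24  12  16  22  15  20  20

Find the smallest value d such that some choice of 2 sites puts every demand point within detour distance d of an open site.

Open {D1, D3}.
  Farthest demand point is C6 at detour distance 14 (to D1); all others are ≤ 14.
With {D2, D3} the worst case is 15.
With {D3, D5} the worst case is 16.
No size-2 selection achieves below 14.

14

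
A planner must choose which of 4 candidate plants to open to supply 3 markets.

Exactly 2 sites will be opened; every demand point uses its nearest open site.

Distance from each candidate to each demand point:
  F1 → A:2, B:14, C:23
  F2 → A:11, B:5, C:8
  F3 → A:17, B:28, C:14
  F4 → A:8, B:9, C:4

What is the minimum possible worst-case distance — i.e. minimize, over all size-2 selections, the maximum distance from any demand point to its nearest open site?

8

Open {F1, F2}.
  Farthest demand point is C at distance 8 (to F2); all others are ≤ 8.
With {F2, F4} the worst case is 8.
With {F1, F4} the worst case is 9.
No size-2 selection achieves below 8.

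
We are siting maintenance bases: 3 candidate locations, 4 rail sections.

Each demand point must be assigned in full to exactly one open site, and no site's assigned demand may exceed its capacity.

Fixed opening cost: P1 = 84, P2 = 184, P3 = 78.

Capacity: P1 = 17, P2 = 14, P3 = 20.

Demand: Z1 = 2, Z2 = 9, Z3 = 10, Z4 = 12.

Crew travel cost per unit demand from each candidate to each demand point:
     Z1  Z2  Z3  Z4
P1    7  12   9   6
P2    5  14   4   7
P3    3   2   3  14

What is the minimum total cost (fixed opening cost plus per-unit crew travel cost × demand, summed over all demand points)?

296

Open {P1, P3}; cheapest assignment that respects the capacities:
  P1 (cap 17, load 14): Z1, Z4 — cost 2×7 + 12×6 = 86
  P3 (cap 20, load 19): Z2, Z3 — cost 9×2 + 10×3 = 48
  Shipping 134, fixed 162 → total 296.
  Any other capacity-feasible assignment to {P1, P3} ships for at least 134.
Compare {P2, P3}: its best feasible assignment gives total 404.
Compare {P1, P2, P3}: its best feasible assignment gives total 476.
Every other set of open sites that can feasibly serve all demand totals ≥ 404 even under its best assignment. Minimum: 296.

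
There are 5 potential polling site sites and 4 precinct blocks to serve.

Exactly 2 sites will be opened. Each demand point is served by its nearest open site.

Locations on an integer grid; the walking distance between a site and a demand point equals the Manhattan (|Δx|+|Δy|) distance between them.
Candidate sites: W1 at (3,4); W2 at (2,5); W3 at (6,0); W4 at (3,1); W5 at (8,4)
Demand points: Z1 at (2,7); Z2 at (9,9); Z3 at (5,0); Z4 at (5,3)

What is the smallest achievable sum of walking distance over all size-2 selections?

18

Open {W2, W3}.
  Z1→W2 2, Z2→W2 11, Z3→W3 1, Z4→W3 4  ⇒ total 18.
Compare {W1, W3}: total 19.
Compare {W1, W5}: total 19.
No size-2 selection does better; minimum is 18.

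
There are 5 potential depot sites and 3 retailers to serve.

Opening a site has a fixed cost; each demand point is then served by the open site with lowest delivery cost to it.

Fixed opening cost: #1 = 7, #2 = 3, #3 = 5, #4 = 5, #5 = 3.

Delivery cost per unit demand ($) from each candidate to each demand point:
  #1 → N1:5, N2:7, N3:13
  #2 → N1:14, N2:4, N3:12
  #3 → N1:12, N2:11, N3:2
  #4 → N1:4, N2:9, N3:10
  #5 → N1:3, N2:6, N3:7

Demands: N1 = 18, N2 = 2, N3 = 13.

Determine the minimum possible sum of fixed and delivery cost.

99

Open {#2, #3, #5}: assign each demand point to its cheapest open site.
  N1→#5 18×3=54, N2→#2 2×4=8, N3→#3 13×2=26
  delivery cost 88, fixed 11 → total 99.
Compare {#3, #5}: delivery cost 92 + fixed 8 = 100.
Compare {#2, #3, #4, #5}: delivery cost 88 + fixed 16 = 104.
Compare {#3, #4, #5}: delivery cost 92 + fixed 13 = 105.
All other subsets cost ≥ 100. Minimum total cost: 99.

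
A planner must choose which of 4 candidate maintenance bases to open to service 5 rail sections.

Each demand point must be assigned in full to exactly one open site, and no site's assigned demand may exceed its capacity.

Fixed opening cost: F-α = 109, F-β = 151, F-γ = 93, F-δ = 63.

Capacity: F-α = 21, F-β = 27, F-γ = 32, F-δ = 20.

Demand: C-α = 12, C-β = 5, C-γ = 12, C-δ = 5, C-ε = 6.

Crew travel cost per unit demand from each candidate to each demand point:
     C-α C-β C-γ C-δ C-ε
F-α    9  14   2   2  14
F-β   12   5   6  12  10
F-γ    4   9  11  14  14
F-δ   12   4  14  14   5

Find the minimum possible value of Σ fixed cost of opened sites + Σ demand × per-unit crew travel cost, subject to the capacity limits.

397

Open {F-α, F-γ, F-δ}; cheapest assignment that respects the capacities:
  F-α (cap 21, load 17): C-γ, C-δ — cost 12×2 + 5×2 = 34
  F-γ (cap 32, load 12): C-α — cost 12×4 = 48
  F-δ (cap 20, load 11): C-β, C-ε — cost 5×4 + 6×5 = 50
  Shipping 132, fixed 265 → total 397.
  Any other capacity-feasible assignment to {F-α, F-γ, F-δ} ships for at least 132.
Compare {F-α, F-γ}: its best feasible assignment gives total 413.
Compare {F-γ, F-δ}: its best feasible assignment gives total 456.
Every other set of open sites that can feasibly serve all demand totals ≥ 413 even under its best assignment. Minimum: 397.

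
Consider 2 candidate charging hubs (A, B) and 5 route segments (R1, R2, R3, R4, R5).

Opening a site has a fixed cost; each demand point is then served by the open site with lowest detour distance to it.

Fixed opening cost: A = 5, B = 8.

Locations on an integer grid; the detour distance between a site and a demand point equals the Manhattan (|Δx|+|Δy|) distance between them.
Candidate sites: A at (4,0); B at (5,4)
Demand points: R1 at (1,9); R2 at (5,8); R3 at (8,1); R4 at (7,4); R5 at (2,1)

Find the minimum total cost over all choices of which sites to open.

Open {B}: assign each demand point to its cheapest open site.
  R1→B 9, R2→B 4, R3→B 6, R4→B 2, R5→B 6
  detour distance 27, fixed 8 → total 35.
Compare {A, B}: detour distance 23 + fixed 13 = 36.
Compare {A}: detour distance 36 + fixed 5 = 41.

35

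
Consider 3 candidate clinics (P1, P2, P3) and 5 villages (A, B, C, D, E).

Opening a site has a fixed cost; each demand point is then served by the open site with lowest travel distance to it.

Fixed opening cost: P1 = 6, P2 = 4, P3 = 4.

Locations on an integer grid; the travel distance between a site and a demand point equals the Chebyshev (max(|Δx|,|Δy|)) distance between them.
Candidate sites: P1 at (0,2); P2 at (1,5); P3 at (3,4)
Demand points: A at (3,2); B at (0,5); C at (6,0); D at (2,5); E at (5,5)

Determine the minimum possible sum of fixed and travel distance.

16

Open {P3}: assign each demand point to its cheapest open site.
  A→P3 2, B→P3 3, C→P3 4, D→P3 1, E→P3 2
  travel distance 12, fixed 4 → total 16.
Compare {P2}: travel distance 14 + fixed 4 = 18.
Compare {P2, P3}: travel distance 10 + fixed 8 = 18.
Compare {P1, P3}: travel distance 12 + fixed 10 = 22.
All other subsets cost ≥ 18. Minimum total cost: 16.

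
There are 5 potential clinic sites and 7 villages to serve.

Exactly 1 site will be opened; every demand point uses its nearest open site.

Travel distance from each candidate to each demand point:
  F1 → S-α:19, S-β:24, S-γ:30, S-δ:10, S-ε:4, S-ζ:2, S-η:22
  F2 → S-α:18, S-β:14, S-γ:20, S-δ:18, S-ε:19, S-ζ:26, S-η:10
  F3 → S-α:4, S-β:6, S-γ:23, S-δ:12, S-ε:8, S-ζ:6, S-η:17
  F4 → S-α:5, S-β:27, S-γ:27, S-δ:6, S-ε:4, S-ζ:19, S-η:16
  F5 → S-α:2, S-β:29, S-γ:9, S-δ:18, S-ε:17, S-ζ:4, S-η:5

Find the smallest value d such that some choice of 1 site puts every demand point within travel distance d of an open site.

Open {F3}.
  Farthest demand point is S-γ at travel distance 23 (to F3); all others are ≤ 23.
With {F2} the worst case is 26.
With {F4} the worst case is 27.
No size-1 selection achieves below 23.

23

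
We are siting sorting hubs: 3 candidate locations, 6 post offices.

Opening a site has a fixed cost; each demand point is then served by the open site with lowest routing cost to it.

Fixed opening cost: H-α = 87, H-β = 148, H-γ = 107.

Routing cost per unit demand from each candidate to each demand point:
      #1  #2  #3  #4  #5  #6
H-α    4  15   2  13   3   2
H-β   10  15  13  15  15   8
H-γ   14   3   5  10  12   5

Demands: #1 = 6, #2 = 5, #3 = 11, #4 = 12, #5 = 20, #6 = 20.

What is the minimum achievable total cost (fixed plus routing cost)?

464

Open {H-α}: assign each demand point to its cheapest open site.
  #1→H-α 6×4=24, #2→H-α 5×15=75, #3→H-α 11×2=22, #4→H-α 12×13=156, #5→H-α 20×3=60, #6→H-α 20×2=40
  routing cost 377, fixed 87 → total 464.
Compare {H-α, H-γ}: routing cost 281 + fixed 194 = 475.
Compare {H-α, H-β}: routing cost 377 + fixed 235 = 612.
Compare {H-α, H-β, H-γ}: routing cost 281 + fixed 342 = 623.
All other subsets cost ≥ 475. Minimum total cost: 464.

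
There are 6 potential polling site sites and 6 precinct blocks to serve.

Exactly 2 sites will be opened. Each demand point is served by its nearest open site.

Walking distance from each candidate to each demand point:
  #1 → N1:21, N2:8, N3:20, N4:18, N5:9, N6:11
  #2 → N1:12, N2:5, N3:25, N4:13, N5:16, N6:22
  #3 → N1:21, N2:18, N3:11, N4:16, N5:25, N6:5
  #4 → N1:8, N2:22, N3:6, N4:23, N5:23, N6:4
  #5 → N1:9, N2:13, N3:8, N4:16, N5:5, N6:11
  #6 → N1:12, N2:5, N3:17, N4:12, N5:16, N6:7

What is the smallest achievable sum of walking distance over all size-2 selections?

Open {#5, #6}.
  N1→#5 9, N2→#6 5, N3→#5 8, N4→#6 12, N5→#5 5, N6→#6 7  ⇒ total 46.
Compare {#2, #5}: total 51.
Compare {#4, #6}: total 51.
No size-2 selection does better; minimum is 46.

46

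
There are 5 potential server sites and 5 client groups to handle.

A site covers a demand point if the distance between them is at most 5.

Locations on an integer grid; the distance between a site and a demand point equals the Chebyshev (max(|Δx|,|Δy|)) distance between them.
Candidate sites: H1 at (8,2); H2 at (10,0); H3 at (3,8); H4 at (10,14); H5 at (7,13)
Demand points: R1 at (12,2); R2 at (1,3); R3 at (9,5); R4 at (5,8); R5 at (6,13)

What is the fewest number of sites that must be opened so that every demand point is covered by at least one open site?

2

Coverage sets (demand points within 5 of each site):
  H1: {R1, R3}
  H2: {R1, R3}
  H3: {R2, R4, R5}
  H4: {R5}
  H5: {R4, R5}
No single site covers all 5 demand points.
But {H1, H3} covers everything, so the minimum is 2.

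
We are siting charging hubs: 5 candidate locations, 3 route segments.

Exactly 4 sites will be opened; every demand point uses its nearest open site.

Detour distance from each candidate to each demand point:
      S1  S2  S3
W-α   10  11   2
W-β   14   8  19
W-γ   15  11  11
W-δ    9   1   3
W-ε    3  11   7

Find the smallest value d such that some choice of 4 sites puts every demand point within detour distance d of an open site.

Open {W-α, W-β, W-δ, W-ε}.
  Farthest demand point is S1 at detour distance 3 (to W-ε); all others are ≤ 3.
With {W-α, W-γ, W-δ, W-ε} the worst case is 3.
With {W-β, W-γ, W-δ, W-ε} the worst case is 3.
No size-4 selection achieves below 3.

3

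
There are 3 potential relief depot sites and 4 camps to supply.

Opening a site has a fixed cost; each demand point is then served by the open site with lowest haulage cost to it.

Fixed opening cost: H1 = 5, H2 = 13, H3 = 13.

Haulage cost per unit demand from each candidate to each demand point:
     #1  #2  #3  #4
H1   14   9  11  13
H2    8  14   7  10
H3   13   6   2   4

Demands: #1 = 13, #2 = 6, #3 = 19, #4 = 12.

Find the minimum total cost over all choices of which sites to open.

Open {H2, H3}: assign each demand point to its cheapest open site.
  #1→H2 13×8=104, #2→H3 6×6=36, #3→H3 19×2=38, #4→H3 12×4=48
  haulage cost 226, fixed 26 → total 252.
Compare {H1, H2, H3}: haulage cost 226 + fixed 31 = 257.
Compare {H3}: haulage cost 291 + fixed 13 = 304.
Compare {H1, H3}: haulage cost 291 + fixed 18 = 309.
All other subsets cost ≥ 257. Minimum total cost: 252.

252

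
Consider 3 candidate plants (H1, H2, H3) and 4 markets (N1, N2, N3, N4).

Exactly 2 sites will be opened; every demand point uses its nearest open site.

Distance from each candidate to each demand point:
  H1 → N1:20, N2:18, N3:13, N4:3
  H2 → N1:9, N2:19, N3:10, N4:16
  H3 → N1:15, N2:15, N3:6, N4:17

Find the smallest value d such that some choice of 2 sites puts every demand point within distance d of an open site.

Open {H1, H3}.
  Farthest demand point is N1 at distance 15 (to H3); all others are ≤ 15.
With {H2, H3} the worst case is 16.
With {H1, H2} the worst case is 18.
No size-2 selection achieves below 15.

15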